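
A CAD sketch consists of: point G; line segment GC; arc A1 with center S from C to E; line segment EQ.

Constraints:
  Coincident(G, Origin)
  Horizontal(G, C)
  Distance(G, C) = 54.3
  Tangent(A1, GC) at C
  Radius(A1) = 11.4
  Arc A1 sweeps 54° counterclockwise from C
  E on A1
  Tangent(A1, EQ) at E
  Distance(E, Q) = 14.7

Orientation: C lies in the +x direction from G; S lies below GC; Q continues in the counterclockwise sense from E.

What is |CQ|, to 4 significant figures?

24.38

G is at the origin; GC is horizontal with |GC| = 54.3 and C on the +x side, so C = (54.30, 0.000). Since A1 is tangent to GC there, SC ⟂ GC, so S = C + (0, -11.4) = (54.30, -11.40). On A1, C sits at bearing 90° from S; a 54° counterclockwise sweep puts E at bearing 144°, so E = S + 11.4·(cos 144°, sin 144°) = (45.08, -4.699). Tangency of A1 to EQ means the radius SE is perpendicular to EQ, so EQ runs along (−sin 144°, cos 144°); with |EQ| = 14.7, Q = (36.44, -16.59). Then |CQ| = |Q − C| = 24.38.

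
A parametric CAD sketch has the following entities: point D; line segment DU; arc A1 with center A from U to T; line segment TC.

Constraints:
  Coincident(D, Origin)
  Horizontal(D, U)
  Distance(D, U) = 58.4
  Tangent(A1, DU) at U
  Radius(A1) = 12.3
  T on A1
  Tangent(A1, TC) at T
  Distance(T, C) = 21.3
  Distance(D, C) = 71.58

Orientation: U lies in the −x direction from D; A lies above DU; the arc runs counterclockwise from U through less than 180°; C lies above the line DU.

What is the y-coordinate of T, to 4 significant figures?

19.73

Checks: D = (0.00, 0.00) ✓; ∠(AU, UD) = 90.00° ✓; |AT| = 12.30 ✓; ∠(AT, TC) = 90.00° ✓; |TC| = 21.30 ✓; |DC| = 71.58 ✓.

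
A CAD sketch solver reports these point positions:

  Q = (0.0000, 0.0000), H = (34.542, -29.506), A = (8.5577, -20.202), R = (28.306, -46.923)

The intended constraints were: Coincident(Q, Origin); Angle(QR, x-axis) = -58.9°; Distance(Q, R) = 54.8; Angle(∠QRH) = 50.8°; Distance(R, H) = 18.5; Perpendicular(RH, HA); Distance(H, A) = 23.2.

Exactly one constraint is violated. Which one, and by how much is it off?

Distance(H, A) = 23.2 — off by 4.40.

Q = (0.00, 0.00) ✓; QR at -58.90° ✓; |QR| = 54.80 ✓; ∠QRH = 50.80° ✓; |RH| = 18.50 ✓; ∠(RH, HA) = 90.00° ✓; |HA| = 27.60 ✗.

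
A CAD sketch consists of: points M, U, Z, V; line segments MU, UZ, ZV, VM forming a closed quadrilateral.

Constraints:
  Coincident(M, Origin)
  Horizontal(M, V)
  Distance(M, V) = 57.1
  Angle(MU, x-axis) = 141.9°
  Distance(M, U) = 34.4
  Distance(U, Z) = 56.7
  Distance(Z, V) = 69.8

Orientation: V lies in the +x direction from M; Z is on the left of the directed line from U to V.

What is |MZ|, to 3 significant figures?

59.5

Checks: |UZ| = 56.70 ✓; |ZV| = 69.80 ✓.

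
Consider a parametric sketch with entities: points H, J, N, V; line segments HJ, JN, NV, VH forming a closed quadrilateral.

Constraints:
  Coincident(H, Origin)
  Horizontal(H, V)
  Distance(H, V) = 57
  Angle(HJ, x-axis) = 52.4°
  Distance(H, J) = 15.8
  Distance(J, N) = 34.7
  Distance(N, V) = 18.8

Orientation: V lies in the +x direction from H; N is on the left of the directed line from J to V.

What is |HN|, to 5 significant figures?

46.435

Checks: |JN| = 34.70 ✓; |NV| = 18.80 ✓.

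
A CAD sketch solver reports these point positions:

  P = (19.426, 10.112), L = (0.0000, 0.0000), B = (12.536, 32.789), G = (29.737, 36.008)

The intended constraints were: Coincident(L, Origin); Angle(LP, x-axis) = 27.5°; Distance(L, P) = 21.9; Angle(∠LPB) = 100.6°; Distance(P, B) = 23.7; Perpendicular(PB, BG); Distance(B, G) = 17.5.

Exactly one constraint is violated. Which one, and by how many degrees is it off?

Perpendicular(PB, BG) — off by 6.30°.

L = (0.00, 0.00) ✓; LP at 27.50° ✓; |LP| = 21.90 ✓; ∠LPB = 100.6° ✓; |PB| = 23.70 ✓; ∠(PB, BG) = 96.30° ✗; |BG| = 17.50 ✓.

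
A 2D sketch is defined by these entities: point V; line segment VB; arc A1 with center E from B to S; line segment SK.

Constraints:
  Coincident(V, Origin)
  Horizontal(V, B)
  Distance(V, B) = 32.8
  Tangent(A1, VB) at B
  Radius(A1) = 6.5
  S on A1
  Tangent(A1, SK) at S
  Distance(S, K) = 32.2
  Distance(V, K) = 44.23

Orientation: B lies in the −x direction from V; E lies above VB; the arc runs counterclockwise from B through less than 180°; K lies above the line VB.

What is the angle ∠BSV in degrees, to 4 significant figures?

125.6°

V is at the origin; V and B share the same y with |VB| = 32.8 and B on the −x side, so B = (-32.80, 0.000). A1 meets VB tangentially, so EB is at right angles to VB, so E = B + (0, 6.5) = (-32.80, 6.500). Since ES ⟂ SK (tangency), |EK| = √(6.5² + 32.2²) = 32.85 regardless of where S sits on A1. So K lies on both circle(V, 44.23) and circle(E, 32.85); the above-VB intersection is K = (-22.92, 37.83). S is the foot of the tangent from K: S = (-26.34, 5.810).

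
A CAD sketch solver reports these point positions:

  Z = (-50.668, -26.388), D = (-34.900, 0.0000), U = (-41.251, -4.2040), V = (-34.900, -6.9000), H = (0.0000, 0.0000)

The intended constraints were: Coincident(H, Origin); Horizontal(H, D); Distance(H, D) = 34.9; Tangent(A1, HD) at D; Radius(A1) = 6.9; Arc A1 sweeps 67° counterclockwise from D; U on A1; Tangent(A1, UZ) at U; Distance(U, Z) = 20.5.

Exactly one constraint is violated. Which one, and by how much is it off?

Distance(U, Z) = 20.5 — off by 3.60.

H = (0.00, 0.00) ✓; H.y = 0.00, D.y = 0.00 ✓; |HD| = 34.90 ✓; ∠(VD, DH) = 90.00° ✓; |VD| = 6.900 ✓; bearing(V→U) − bearing(V→D) = 67.00° ✓; |VU| = 6.900 ✓; ∠(VU, UZ) = 90.00° ✓; |UZ| = 24.10 ✗.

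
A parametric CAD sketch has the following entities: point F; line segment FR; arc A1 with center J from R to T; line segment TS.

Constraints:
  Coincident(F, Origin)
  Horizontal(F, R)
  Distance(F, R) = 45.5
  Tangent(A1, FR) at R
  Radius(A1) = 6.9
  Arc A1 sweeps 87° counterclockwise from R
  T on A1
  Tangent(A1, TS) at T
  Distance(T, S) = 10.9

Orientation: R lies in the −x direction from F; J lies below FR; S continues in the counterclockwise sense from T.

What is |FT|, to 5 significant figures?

52.797

F is at the origin; FR is horizontal with |FR| = 45.5 and R on the −x side, so R = (-45.500, 0.0000). The tangent condition forces JR to be normal to FR, so J = R + (0, -6.9) = (-45.500, -6.9000). On A1, R sits at bearing 90° from J; an 87° counterclockwise sweep puts T at bearing 177°, so T = J + 6.9·(cos 177°, sin 177°) = (-52.391, -6.5389). Then |FT| = |T − F| = 52.797.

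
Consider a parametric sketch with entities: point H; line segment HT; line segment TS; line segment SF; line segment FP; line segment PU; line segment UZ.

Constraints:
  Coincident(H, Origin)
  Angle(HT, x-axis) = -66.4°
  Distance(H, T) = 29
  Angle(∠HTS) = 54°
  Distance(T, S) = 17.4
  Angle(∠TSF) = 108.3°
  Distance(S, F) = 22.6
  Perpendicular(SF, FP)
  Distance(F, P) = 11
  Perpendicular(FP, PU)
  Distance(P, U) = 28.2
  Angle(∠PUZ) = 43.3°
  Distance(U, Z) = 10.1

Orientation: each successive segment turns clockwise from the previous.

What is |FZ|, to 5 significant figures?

21.244

FP is perpendicular to PU, so PU runs at -84.100°; with |PU| = 28.2, U = (6.1334, -27.278). ∠PUZ = 43.3° gives UZ at 139.20° from the x-axis; with |UZ| = 10.1, Z = (-1.5123, -20.678). Then |FZ| = |Z − F| = 21.244.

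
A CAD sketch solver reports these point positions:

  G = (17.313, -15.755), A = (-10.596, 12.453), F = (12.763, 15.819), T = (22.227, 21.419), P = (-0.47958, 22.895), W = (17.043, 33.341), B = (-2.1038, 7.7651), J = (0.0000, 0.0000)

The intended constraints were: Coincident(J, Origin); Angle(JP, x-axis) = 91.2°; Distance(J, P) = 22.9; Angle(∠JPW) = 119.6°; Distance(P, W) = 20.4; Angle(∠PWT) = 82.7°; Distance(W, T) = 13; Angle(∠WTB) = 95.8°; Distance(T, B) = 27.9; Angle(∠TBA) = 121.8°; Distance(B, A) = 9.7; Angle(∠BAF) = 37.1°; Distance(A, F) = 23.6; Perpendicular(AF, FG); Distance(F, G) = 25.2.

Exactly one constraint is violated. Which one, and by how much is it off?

Distance(F, G) = 25.2 — off by 6.70.

J = (0.00, 0.00) ✓; JP at 91.20° ✓; |JP| = 22.90 ✓; ∠JPW = 119.6° ✓; |PW| = 20.40 ✓; ∠PWT = 82.70° ✓; |WT| = 13.00 ✓; ∠WTB = 95.80° ✓; |TB| = 27.90 ✓; ∠TBA = 121.8° ✓; |BA| = 9.700 ✓; ∠BAF = 37.10° ✓; |AF| = 23.60 ✓; ∠(AF, FG) = 90.00° ✓; |FG| = 31.90 ✗.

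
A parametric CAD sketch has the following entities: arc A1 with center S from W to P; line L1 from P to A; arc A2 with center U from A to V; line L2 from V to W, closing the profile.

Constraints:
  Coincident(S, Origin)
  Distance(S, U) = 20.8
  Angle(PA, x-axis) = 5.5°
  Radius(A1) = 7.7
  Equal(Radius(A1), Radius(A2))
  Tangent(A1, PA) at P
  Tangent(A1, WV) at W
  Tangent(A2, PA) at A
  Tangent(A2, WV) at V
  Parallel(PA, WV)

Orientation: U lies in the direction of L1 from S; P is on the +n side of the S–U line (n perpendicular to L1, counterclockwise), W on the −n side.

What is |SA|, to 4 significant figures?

22.18

Tangency of A1 to both parallel lines with radius 7.7 puts P and W at S ± 7.7·n: P = (-0.7380, 7.665), W = (0.7380, -7.665). Equal radii place A and V the same way about U: A = U + 7.7·n = (19.97, 9.658), V = U − 7.7·n = (21.44, -5.671). Then |SA| = |A − S| = 22.18.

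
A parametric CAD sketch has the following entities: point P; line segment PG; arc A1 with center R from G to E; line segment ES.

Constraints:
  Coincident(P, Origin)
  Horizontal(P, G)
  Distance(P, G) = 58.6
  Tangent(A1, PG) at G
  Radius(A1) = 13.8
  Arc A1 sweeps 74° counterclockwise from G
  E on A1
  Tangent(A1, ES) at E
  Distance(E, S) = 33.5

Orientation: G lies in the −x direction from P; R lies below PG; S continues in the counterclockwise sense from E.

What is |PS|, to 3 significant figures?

91.4

P is at the origin; P and G share the same y with |PG| = 58.6 and G on the −x side, so G = (-58.6, 0.00). Since A1 is tangent to PG there, RG ⟂ PG, so R = G + (0, -13.8) = (-58.6, -13.8). On A1, G sits at bearing 90° from R; a 74° counterclockwise sweep puts E at bearing 164°, so E = R + 13.8·(cos 164°, sin 164°) = (-71.9, -10.0). The tangent condition forces RE to be normal to ES, so ES runs along (−sin 164°, cos 164°); with |ES| = 33.5, S = (-81.1, -42.2). Then |PS| = |S − P| = 91.4.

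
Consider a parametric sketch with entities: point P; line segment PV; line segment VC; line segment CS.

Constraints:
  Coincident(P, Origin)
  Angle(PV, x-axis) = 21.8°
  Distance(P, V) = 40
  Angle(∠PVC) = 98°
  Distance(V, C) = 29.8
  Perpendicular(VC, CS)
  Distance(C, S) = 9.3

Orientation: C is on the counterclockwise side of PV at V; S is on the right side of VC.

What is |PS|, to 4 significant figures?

60.36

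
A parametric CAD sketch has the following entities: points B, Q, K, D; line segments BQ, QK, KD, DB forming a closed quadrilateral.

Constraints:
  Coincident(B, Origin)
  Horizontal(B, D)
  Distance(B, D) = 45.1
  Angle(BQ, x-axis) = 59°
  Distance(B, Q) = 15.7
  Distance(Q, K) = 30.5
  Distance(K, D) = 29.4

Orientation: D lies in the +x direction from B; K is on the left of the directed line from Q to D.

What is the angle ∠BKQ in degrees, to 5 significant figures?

10.517°

B is at the origin; B and D share the same y with |BD| = 45.1 and D in +x, so D = (45.1, 0). BQ runs at 59.0° with |BQ| = 15.7, so Q = (8.0861, 13.458). K is determined by |QK| = 30.5 and |KD| = 29.4 together: it lies at the intersection of circle(Q, 30.5) and circle(D, 29.4). With |QD| = 39.384, the foot of the radical line on QD is 20.529 from Q and the perpendicular offset is √(30.5² − 20.529²) = 22.557. Taking the left-of-QD solution: K = (35.087, 27.642).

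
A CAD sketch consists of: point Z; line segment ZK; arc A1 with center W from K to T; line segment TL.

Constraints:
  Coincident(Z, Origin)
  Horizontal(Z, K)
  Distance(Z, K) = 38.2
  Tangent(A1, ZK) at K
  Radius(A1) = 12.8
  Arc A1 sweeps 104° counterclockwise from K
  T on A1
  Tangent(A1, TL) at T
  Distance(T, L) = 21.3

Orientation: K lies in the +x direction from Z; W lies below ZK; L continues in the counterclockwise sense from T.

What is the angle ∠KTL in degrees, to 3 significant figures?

128°

On A1, K sits at bearing 90° from W; a 104° counterclockwise sweep puts T at bearing 194°, so T = W + 12.8·(cos 194°, sin 194°) = (25.8, -15.9). A1 meets TL tangentially, so WT is at right angles to TL, so TL runs along (−sin 194°, cos 194°); with |TL| = 21.3, L = (30.9, -36.6). Then cos ∠KTL = TK·TL / (|TK||TL|), giving 128°.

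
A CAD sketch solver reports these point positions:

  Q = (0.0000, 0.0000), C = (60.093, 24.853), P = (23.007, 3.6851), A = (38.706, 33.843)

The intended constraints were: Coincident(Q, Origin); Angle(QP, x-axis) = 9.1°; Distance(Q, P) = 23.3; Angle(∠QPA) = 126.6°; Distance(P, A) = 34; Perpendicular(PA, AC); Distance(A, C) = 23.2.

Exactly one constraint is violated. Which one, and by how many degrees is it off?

Perpendicular(PA, AC) — off by 4.70°.

Q = (0.00, 0.00) ✓; QP at 9.100° ✓; |QP| = 23.30 ✓; ∠QPA = 126.6° ✓; |PA| = 34.00 ✓; ∠(PA, AC) = 85.30° ✗; |AC| = 23.20 ✓.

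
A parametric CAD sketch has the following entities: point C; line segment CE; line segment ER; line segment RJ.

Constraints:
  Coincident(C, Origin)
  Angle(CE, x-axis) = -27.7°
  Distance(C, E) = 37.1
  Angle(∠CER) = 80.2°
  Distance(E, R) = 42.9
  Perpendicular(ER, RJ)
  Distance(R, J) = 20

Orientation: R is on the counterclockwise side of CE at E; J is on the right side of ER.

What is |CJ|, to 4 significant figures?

67.36

∠CER = 80.2°, so ER runs at -27.7° + (180° − 80.2°) = 72.10° from the x-axis; with |ER| = 42.9, R = E + 42.9·(cos 72.10°, sin 72.10°) = (46.03, 23.58). ER is perpendicular to RJ; with |RJ| = 20.0 on the right of ER, J = R + 20.0·(0.9516, -0.3074) = (65.07, 17.43). Then |CJ| = |J − C| = 67.36.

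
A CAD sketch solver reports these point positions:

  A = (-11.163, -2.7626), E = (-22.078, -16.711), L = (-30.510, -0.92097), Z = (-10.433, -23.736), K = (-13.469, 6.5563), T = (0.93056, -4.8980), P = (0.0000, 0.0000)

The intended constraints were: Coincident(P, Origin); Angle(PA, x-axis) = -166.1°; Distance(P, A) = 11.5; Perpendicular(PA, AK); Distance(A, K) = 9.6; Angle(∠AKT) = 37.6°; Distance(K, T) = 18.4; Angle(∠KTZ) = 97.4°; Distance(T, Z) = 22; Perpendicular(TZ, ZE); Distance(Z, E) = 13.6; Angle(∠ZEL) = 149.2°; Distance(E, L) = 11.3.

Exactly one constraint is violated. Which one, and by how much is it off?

Distance(E, L) = 11.3 — off by 6.60.

P = (0.00, 0.00) ✓; PA at -166.1° ✓; |PA| = 11.50 ✓; ∠(PA, AK) = 90.00° ✓; |AK| = 9.600 ✓; ∠AKT = 37.60° ✓; |KT| = 18.40 ✓; ∠KTZ = 97.40° ✓; |TZ| = 22.00 ✓; ∠(TZ, ZE) = 90.00° ✓; |ZE| = 13.60 ✓; ∠ZEL = 149.2° ✓; |EL| = 17.90 ✗.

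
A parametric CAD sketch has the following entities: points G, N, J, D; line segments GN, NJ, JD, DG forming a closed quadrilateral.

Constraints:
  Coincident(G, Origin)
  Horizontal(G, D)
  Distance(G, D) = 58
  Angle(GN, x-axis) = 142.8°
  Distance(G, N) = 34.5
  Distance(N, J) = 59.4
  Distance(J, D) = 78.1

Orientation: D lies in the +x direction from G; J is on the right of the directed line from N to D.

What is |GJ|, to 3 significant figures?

37.9

G is at the origin; G and D share the same y with |GD| = 58.0 and D in +x, so D = (58.0, 0). GN runs at 142.8° with |GN| = 34.5, so N = (-27.5, 20.9). J is determined by |NJ| = 59.4 and |JD| = 78.1 together: it lies at the intersection of circle(N, 59.4) and circle(D, 78.1). With |ND| = 88.0, the foot of the radical line on ND is 29.4 from N and the perpendicular offset is √(59.4² − 29.4²) = 51.6. Taking the right-of-ND solution: J = (-11.2, -36.3).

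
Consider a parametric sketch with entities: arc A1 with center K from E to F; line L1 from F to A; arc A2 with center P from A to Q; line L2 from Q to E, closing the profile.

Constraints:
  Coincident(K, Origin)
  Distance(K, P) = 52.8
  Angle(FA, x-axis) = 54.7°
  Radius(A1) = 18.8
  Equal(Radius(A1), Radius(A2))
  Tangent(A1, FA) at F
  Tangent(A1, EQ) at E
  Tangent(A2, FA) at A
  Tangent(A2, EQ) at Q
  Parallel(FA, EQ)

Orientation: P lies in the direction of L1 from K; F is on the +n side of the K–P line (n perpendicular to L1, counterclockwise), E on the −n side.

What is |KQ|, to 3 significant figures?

56.0

The slot axis is L1's direction at 54.7°, so u = (cos 54.7°, sin 54.7°) = (0.578, 0.816) and n = (−sin 54.7°, cos 54.7°) = (-0.816, 0.578). K is at the origin and P lies 52.8 along u from K, so P = 52.8·u = (30.5, 43.1). Tangency of A1 to both parallel lines with radius 18.8 puts F and E at K ± 18.8·n: F = (-15.3, 10.9), E = (15.3, -10.9). Equal radii place A and Q the same way about P: A = P + 18.8·n = (15.2, 54.0), Q = P − 18.8·n = (45.9, 32.2). Then |KQ| = |Q − K| = 56.0.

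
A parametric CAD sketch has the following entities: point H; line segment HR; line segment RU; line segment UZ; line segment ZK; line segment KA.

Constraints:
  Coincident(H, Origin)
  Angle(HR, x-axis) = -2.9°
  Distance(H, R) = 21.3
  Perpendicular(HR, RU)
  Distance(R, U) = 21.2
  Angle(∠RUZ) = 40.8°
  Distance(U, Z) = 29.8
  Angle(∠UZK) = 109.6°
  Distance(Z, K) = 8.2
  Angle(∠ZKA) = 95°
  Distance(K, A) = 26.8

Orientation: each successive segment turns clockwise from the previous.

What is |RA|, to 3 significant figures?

9.34

∠UZK = 109.6° gives ZK at 57.5° from the x-axis; with |ZK| = 8.2, K = (6.30, 8.18). ∠ZKA = 95.0° gives KA at -27.5° from the x-axis; with |KA| = 26.8, A = (30.1, -4.19). Then |RA| = |A − R| = 9.34.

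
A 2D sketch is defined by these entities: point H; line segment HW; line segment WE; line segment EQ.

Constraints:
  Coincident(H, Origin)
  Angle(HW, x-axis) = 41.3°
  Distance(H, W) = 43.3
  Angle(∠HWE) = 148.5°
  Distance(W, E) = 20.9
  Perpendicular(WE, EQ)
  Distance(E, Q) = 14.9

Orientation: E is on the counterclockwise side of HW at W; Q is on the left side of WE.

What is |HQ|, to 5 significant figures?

58.333

H is at the origin; HW runs at 41.3° with length 43.3, so W = 43.3·(cos 41.3°, sin 41.3°) = (32.530, 28.578). ∠HWE = 148.5°, so WE runs at 41.3° + (180° − 148.5°) = 72.800° from the x-axis; with |WE| = 20.9, E = W + 20.9·(cos 72.800°, sin 72.800°) = (38.710, 48.543). WE ⟂ EQ; with |EQ| = 14.9 on the left of WE, Q = E + 14.9·(-0.95528, 0.29571) = (24.476, 52.949). Then |HQ| = |Q − H| = 58.333.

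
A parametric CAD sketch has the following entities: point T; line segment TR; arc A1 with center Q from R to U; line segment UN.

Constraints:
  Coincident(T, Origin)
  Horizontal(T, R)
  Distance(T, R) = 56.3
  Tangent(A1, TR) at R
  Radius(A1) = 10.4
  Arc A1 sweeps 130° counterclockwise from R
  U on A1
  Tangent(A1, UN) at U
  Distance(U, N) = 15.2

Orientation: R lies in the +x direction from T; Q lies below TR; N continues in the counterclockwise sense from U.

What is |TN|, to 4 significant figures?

64.82

T is at the origin; TR is horizontal with |TR| = 56.3 and R on the +x side, so R = (56.30, 0.000). The tangent condition forces QR to be normal to TR, so Q = R + (0, -10.4) = (56.30, -10.40). On A1, R sits at bearing 90° from Q; a 130° counterclockwise sweep puts U at bearing 220°, so U = Q + 10.4·(cos 220°, sin 220°) = (48.33, -17.08). A1 meets UN tangentially, so QU is at right angles to UN, so UN runs along (−sin 220°, cos 220°); with |UN| = 15.2, N = (58.10, -28.73). Then |TN| = |N − T| = 64.82.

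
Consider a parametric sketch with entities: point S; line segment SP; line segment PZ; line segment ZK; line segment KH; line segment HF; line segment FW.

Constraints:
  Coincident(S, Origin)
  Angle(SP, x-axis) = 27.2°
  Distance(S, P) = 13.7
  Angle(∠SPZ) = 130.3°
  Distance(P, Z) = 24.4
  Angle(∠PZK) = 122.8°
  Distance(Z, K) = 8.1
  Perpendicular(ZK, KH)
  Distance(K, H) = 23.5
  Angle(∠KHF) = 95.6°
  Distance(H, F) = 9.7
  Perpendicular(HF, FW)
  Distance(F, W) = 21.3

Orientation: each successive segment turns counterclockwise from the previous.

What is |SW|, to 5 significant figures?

30.882

S is at the origin; SP runs at 27.2° with length 13.7, so P = (12.185, 6.2622). ∠SPZ = 130.3° gives PZ at 76.900° from the x-axis; with |PZ| = 24.4, Z = (17.715, 30.027). ∠PZK = 122.8° gives ZK at 134.10° from the x-axis; with |ZK| = 8.1, K = (12.078, 35.844). ZK is perpendicular to KH, so KH runs at -135.90°; with |KH| = 23.5, H = (-4.7976, 19.490). ∠KHF = 95.6° gives HF at -51.500° from the x-axis; with |HF| = 9.7, F = (1.2408, 11.899). The perpendicularity gives FW at right angles to HF, so FW runs at 38.500°; with |FW| = 21.3, W = (17.910, 25.158). Then |SW| = |W − S| = 30.882.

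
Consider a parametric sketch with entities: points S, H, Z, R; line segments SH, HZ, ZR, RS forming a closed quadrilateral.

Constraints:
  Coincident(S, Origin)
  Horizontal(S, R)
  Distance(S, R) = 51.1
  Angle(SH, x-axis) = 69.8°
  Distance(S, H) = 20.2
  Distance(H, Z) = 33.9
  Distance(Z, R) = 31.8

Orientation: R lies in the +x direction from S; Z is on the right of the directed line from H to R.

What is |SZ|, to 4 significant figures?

24.48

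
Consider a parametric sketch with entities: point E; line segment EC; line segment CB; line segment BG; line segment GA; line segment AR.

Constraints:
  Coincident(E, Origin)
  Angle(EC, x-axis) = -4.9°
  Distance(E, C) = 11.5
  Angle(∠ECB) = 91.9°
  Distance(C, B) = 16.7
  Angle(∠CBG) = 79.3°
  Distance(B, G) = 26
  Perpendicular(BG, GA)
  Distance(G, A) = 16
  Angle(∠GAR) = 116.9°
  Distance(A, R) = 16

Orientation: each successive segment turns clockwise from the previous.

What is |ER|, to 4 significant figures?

9.013

The perpendicularity gives GA at right angles to BG, so GA runs at 76.30°; with |GA| = 16.0, A = (-10.89, 4.043). ∠GAR = 116.9° gives AR at 13.20° from the x-axis; with |AR| = 16.0, R = (4.690, 7.697). Then |ER| = |R − E| = 9.013.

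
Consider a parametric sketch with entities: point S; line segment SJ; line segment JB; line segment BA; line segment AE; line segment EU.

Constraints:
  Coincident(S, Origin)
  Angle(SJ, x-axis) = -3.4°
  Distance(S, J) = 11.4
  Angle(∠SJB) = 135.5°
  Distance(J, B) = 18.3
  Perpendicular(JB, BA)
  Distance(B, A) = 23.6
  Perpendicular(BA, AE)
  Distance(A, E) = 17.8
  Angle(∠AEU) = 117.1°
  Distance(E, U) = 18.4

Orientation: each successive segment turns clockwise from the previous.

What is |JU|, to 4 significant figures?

10.69

S is at the origin; SJ runs at -3.4° with length 11.4, so J = (11.38, -0.6761). ∠SJB = 135.5° gives JB at -47.90° from the x-axis; with |JB| = 18.3, B = (23.65, -14.25). JB ⟂ BA, so BA runs at -137.9°; with |BA| = 23.6, A = (6.138, -30.08). BA ⟂ AE, so AE runs at 132.1°; with |AE| = 17.8, E = (-5.795, -16.87). ∠AEU = 117.1° gives EU at 69.20° from the x-axis; with |EU| = 18.4, U = (0.7385, 0.3316). Then |JU| = |U − J| = 10.69.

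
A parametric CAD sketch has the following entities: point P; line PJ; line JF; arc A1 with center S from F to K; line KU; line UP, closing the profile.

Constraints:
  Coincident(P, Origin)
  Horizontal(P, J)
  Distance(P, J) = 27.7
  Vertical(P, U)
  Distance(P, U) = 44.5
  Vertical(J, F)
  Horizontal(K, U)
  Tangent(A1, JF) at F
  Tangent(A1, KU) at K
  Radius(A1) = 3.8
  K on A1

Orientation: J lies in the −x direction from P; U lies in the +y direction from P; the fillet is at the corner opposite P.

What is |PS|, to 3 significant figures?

47.2

P is at the origin; P and J share the same y with |PJ| = 27.7 and J on the −x side, so J = (-27.7, 0.00). PU is vertical with |PU| = 44.5 and U on the +y side, so U = (0.00, 44.5). The virtual corner opposite P is at (-27.7, 44.5). Since A1 is tangent to JF there, SF ⟂ JF and since A1 is tangent to KU there, SK ⟂ KU, with radius 3.8, so the center S sits 3.8 in from both sides at S = (-23.9, 40.7). Then |PS| = |S − P| = 47.2.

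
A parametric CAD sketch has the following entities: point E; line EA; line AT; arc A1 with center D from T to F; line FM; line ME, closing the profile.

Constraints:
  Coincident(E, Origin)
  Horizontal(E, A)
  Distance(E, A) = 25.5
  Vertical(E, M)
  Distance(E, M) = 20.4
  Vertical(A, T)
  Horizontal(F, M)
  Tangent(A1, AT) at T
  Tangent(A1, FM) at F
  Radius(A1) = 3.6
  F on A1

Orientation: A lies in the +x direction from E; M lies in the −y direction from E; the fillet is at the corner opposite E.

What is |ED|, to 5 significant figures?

27.602

E and M share the same x with |EM| = 20.4 and M on the −y side, so M = (0.0000, -20.400). The virtual corner opposite E is at (25.500, -20.400). Tangency of A1 to AT means the radius DT is perpendicular to AT and the tangent condition forces DF to be normal to FM, with radius 3.6, so the center D sits 3.6 in from both sides at D = (21.900, -16.800). Then |ED| = |D − E| = 27.602.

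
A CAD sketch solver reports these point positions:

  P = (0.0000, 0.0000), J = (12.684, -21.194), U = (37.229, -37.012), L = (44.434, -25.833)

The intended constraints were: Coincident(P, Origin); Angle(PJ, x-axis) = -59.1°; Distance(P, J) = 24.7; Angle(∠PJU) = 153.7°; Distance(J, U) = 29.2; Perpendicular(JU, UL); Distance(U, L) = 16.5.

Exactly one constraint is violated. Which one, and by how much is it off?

Distance(U, L) = 16.5 — off by 3.20.

P = (0.00, 0.00) ✓; PJ at -59.10° ✓; |PJ| = 24.70 ✓; ∠PJU = 153.7° ✓; |JU| = 29.20 ✓; ∠(JU, UL) = 90.00° ✓; |UL| = 13.30 ✗.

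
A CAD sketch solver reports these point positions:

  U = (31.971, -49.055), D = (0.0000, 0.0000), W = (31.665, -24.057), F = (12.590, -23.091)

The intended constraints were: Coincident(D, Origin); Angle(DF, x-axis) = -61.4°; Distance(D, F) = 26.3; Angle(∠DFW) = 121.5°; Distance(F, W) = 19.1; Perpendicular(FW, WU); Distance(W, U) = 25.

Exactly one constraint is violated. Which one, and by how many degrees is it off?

Perpendicular(FW, WU) — off by 3.60°.

D = (0.00, 0.00) ✓; DF at -61.40° ✓; |DF| = 26.30 ✓; ∠DFW = 121.5° ✓; |FW| = 19.10 ✓; ∠(FW, WU) = 86.40° ✗; |WU| = 25.00 ✓.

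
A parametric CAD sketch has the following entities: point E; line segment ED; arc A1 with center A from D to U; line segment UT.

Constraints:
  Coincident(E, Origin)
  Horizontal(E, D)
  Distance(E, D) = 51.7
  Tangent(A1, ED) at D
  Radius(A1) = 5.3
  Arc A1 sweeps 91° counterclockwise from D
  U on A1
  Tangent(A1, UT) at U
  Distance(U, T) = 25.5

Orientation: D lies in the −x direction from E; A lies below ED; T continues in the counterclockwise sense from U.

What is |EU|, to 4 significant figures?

57.25

E is at the origin; ED is horizontal with |ED| = 51.7 and D on the −x side, so D = (-51.70, 0.000). Tangency of A1 to ED means the radius AD is perpendicular to ED, so A = D + (0, -5.3) = (-51.70, -5.300). On A1, D sits at bearing 90° from A; a 91° counterclockwise sweep puts U at bearing 181°, so U = A + 5.3·(cos 181°, sin 181°) = (-57.00, -5.392). Then |EU| = |U − E| = 57.25.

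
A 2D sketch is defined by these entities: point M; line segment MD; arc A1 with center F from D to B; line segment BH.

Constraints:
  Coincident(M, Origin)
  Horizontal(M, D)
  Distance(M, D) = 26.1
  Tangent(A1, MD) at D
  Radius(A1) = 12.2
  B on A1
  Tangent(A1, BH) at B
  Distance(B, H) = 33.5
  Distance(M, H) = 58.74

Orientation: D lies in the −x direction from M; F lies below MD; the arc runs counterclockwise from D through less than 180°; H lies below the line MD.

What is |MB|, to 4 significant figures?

40.43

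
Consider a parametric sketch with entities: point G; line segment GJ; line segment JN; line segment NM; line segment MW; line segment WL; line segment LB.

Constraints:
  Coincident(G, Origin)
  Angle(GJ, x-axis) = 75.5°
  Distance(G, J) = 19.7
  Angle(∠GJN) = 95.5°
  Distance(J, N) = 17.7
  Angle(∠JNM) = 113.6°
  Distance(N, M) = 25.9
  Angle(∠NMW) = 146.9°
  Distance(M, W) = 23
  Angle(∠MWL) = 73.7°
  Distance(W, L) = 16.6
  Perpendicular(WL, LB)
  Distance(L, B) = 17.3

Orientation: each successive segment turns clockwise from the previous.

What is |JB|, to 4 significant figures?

29.02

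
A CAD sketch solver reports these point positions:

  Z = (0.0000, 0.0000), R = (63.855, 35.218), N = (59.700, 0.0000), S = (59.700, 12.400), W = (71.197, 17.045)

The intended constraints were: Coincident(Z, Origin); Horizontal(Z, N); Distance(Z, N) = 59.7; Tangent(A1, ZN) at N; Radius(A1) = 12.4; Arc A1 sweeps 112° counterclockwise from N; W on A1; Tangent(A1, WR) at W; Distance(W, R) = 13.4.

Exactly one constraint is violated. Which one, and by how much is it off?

Distance(W, R) = 13.4 — off by 6.20.

Z = (0.00, 0.00) ✓; Z.y = 0.00, N.y = 0.00 ✓; |ZN| = 59.70 ✓; ∠(SN, NZ) = 90.00° ✓; |SN| = 12.40 ✓; bearing(S→W) − bearing(S→N) = 112.0° ✓; |SW| = 12.40 ✓; ∠(SW, WR) = 90.00° ✓; |WR| = 19.60 ✗.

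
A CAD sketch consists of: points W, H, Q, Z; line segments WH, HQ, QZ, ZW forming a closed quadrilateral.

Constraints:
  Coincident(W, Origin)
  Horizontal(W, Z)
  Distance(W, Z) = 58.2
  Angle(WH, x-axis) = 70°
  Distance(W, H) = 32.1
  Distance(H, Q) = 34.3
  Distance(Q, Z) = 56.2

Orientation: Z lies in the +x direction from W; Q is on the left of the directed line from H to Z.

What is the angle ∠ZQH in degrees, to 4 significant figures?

71.94°

Checks: |HQ| = 34.30 ✓; |QZ| = 56.20 ✓.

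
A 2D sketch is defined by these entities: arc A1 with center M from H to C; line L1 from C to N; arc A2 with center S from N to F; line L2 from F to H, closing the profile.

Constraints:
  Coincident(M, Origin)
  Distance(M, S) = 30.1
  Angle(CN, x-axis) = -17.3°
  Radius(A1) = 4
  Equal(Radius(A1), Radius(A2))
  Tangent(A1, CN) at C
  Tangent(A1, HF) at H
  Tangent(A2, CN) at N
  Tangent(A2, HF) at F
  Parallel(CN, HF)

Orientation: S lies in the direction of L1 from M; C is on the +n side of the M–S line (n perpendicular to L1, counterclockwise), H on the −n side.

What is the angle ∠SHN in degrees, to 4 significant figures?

7.314°

The slot axis is L1's direction at -17.3°, so u = (cos -17.3°, sin -17.3°) = (0.9548, -0.2974) and n = (−sin -17.3°, cos -17.3°) = (0.2974, 0.9548). M is at the origin and S lies 30.1 along u from M, so S = 30.1·u = (28.74, -8.951). Tangency of A1 to both parallel lines with radius 4.0 puts C and H at M ± 4.0·n: C = (1.189, 3.819), H = (-1.189, -3.819). Equal radii place N and F the same way about S: N = S + 4.0·n = (29.93, -5.132), F = S − 4.0·n = (27.55, -12.77). Then cos ∠SHN = HS·HN / (|HS||HN|), giving 7.314°.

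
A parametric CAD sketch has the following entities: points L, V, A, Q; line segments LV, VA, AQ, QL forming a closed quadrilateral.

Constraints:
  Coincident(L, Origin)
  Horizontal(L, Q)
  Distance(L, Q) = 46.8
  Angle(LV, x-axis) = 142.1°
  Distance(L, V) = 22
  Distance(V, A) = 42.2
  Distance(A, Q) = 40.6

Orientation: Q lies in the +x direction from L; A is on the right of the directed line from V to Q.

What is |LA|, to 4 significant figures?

21.00

L is at the origin; LQ is horizontal with |LQ| = 46.8 and Q in +x, so Q = (46.8, 0). LV runs at 142.1° with |LV| = 22.0, so V = (-17.36, 13.51). A is determined by |VA| = 42.2 and |AQ| = 40.6 together: it lies at the intersection of circle(V, 42.2) and circle(Q, 40.6). With |VQ| = 65.57, the foot of the radical line on VQ is 33.79 from V and the perpendicular offset is √(42.2² − 33.79²) = 25.27. Taking the right-of-VQ solution: A = (10.50, -18.18).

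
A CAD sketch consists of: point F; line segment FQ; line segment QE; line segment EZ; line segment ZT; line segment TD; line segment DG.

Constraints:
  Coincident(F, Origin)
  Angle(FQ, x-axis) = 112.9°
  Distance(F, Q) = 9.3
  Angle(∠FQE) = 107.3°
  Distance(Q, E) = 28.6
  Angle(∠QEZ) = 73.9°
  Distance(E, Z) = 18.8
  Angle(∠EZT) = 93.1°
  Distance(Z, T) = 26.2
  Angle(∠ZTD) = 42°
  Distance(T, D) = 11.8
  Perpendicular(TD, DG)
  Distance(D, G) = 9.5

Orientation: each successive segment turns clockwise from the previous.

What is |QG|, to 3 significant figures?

19.5

F is at the origin; FQ runs at 112.9° with length 9.3, so Q = (-3.62, 8.57). ∠FQE = 107.3° gives QE at 40.2° from the x-axis; with |QE| = 28.6, E = (18.2, 27.0). ∠QEZ = 73.9° gives EZ at -65.9° from the x-axis; with |EZ| = 18.8, Z = (25.9, 9.87). ∠EZT = 93.1° gives ZT at -153° from the x-axis; with |ZT| = 26.2, T = (2.60, -2.11). ∠ZTD = 42.0° gives TD at 69.2° from the x-axis; with |TD| = 11.8, D = (6.79, 8.92). The perpendicularity gives DG at right angles to TD, so DG runs at -20.8°; with |DG| = 9.5, G = (15.7, 5.55). Then |QG| = |G − Q| = 19.5.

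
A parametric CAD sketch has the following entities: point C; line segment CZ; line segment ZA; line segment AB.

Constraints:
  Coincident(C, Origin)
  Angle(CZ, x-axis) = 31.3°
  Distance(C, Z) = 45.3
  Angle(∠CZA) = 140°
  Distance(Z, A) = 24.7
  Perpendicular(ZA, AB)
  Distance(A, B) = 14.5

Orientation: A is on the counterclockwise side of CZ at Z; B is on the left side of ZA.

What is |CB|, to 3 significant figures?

61.2

∠CZA = 140.0°, so ZA runs at 31.3° + (180° − 140.0°) = 71.3° from the x-axis; with |ZA| = 24.7, A = Z + 24.7·(cos 71.3°, sin 71.3°) = (46.6, 46.9). ZA ⟂ AB; with |AB| = 14.5 on the left of ZA, B = A + 14.5·(-0.947, 0.321) = (32.9, 51.6). Then |CB| = |B − C| = 61.2.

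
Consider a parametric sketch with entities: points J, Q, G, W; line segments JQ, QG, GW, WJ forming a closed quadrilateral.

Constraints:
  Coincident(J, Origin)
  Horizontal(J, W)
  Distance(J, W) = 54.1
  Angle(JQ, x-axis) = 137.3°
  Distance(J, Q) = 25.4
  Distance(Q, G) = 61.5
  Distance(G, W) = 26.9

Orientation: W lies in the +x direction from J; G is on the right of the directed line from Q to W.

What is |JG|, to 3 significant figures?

36.7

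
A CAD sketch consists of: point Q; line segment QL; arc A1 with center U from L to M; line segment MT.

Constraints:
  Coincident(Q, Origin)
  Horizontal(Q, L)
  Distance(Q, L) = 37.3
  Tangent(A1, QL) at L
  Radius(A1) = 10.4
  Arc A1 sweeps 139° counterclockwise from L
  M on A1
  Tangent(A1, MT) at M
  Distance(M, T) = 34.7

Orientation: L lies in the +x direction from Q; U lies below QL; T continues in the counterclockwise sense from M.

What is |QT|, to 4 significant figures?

69.95

On A1, L sits at bearing 90° from U; a 139° counterclockwise sweep puts M at bearing 229°, so M = U + 10.4·(cos 229°, sin 229°) = (30.48, -18.25). The tangent condition forces UM to be normal to MT, so MT runs along (−sin 229°, cos 229°); with |MT| = 34.7, T = (56.67, -41.01). Then |QT| = |T − Q| = 69.95.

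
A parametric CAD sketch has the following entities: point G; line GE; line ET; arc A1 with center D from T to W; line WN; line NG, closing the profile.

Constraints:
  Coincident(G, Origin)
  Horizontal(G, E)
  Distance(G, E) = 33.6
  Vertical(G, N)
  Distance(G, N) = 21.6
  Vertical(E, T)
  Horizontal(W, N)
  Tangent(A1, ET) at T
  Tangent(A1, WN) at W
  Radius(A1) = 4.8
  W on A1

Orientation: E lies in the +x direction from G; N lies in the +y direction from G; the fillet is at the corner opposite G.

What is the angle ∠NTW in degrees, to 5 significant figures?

36.870°

G is at the origin; G and E share the same y with |GE| = 33.6 and E on the +x side, so E = (33.600, 0.0000). G and N share the same x with |GN| = 21.6 and N on the +y side, so N = (0.0000, 21.600). The virtual corner opposite G is at (33.600, 21.600). Since A1 is tangent to ET there, DT ⟂ ET and A1 meets WN tangentially, so DW is at right angles to WN, with radius 4.8, so the center D sits 4.8 in from both sides at D = (28.800, 16.800). That places the tangent points at T = (33.600, 16.800) on ET and W = (28.800, 21.600) on WN. Then cos ∠NTW = TN·TW / (|TN||TW|), giving 36.870°.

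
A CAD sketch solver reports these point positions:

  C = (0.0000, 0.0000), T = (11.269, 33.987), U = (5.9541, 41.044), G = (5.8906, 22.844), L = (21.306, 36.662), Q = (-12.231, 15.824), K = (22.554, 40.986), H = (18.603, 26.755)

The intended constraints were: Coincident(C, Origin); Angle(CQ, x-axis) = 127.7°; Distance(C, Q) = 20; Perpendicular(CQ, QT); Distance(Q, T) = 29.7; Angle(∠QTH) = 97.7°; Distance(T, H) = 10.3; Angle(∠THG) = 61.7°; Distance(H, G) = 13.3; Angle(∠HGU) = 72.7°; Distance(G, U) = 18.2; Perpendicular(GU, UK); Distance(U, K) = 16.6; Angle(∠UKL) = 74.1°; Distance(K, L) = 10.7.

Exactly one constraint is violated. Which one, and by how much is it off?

Distance(K, L) = 10.7 — off by 6.20.

C = (0.00, 0.00) ✓; CQ at 127.7° ✓; |CQ| = 20.00 ✓; ∠(CQ, QT) = 90.00° ✓; |QT| = 29.70 ✓; ∠QTH = 97.70° ✓; |TH| = 10.30 ✓; ∠THG = 61.70° ✓; |HG| = 13.30 ✓; ∠HGU = 72.70° ✓; |GU| = 18.20 ✓; ∠(GU, UK) = 90.00° ✓; |UK| = 16.60 ✓; ∠UKL = 74.10° ✓; |KL| = 4.500 ✗.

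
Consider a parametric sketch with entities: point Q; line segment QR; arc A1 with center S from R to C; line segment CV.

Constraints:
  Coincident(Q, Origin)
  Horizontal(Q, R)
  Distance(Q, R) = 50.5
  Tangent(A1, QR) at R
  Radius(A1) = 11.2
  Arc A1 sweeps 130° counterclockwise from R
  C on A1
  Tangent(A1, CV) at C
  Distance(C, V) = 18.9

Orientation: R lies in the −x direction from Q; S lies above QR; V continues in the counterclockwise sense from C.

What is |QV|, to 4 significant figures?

63.28

Q is at the origin; QR is horizontal with |QR| = 50.5 and R on the −x side, so R = (-50.50, 0.000). Tangency of A1 to QR means the radius SR is perpendicular to QR, so S = R + (0, 11.2) = (-50.50, 11.20). On A1, R sits at bearing -90° from S; a 130° counterclockwise sweep puts C at bearing 40°, so C = S + 11.2·(cos 40°, sin 40°) = (-41.92, 18.40). The tangent condition forces SC to be normal to CV, so CV runs along (−sin 40°, cos 40°); with |CV| = 18.9, V = (-54.07, 32.88). Then |QV| = |V − Q| = 63.28.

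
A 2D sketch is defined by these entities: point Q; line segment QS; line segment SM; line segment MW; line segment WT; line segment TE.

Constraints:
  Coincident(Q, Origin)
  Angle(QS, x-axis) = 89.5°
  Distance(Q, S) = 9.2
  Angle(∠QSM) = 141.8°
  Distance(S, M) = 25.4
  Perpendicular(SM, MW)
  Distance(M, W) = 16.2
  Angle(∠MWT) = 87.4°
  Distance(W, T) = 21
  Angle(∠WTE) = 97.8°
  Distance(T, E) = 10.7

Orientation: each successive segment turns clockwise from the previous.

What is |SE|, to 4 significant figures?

5.744

∠MWT = 87.4° gives WT at -131.3° from the x-axis; with |WT| = 21.0, T = (14.74, 3.117). ∠WTE = 97.8° gives TE at 146.5° from the x-axis; with |TE| = 10.7, E = (5.822, 9.023). Then |SE| = |E − S| = 5.744.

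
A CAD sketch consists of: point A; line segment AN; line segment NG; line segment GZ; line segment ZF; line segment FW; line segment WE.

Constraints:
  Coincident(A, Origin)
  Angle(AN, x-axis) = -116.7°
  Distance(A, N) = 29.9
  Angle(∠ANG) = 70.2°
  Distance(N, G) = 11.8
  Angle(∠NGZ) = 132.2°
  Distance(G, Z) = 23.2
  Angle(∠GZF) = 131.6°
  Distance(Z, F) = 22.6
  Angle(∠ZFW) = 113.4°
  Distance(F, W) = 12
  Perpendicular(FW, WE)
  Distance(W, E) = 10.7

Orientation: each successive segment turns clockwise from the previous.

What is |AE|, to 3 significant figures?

4.85

A is at the origin; AN runs at -116.7° with length 29.9, so N = (-13.4, -26.7). ∠ANG = 70.2° gives NG at 134° from the x-axis; with |NG| = 11.8, G = (-21.6, -18.2). ∠NGZ = 132.2° gives GZ at 85.7° from the x-axis; with |GZ| = 23.2, Z = (-19.8, 4.98). ∠GZF = 131.6° gives ZF at 37.3° from the x-axis; with |ZF| = 22.6, F = (-1.84, 18.7). ∠ZFW = 113.4° gives FW at -29.3° from the x-axis; with |FW| = 12.0, W = (8.62, 12.8). FW ⟂ WE, so WE runs at -119°; with |WE| = 10.7, E = (3.39, 3.47). Then |AE| = |E − A| = 4.85.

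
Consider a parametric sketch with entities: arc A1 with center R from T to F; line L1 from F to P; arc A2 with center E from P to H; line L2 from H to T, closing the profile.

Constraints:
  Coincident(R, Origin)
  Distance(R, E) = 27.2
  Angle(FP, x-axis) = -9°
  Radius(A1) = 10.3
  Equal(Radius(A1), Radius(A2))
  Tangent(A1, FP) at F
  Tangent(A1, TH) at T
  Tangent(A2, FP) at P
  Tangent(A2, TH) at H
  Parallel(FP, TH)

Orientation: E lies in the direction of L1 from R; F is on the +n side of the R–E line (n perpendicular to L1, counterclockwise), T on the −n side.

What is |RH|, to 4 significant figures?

29.08

The slot axis is L1's direction at -9.0°, so u = (cos -9.0°, sin -9.0°) = (0.9877, -0.1564) and n = (−sin -9.0°, cos -9.0°) = (0.1564, 0.9877). R is at the origin and E lies 27.2 along u from R, so E = 27.2·u = (26.87, -4.255). Tangency of A1 to both parallel lines with radius 10.3 puts F and T at R ± 10.3·n: F = (1.611, 10.17), T = (-1.611, -10.17). Equal radii place P and H the same way about E: P = E + 10.3·n = (28.48, 5.918), H = E − 10.3·n = (25.25, -14.43). Then |RH| = |H − R| = 29.08.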